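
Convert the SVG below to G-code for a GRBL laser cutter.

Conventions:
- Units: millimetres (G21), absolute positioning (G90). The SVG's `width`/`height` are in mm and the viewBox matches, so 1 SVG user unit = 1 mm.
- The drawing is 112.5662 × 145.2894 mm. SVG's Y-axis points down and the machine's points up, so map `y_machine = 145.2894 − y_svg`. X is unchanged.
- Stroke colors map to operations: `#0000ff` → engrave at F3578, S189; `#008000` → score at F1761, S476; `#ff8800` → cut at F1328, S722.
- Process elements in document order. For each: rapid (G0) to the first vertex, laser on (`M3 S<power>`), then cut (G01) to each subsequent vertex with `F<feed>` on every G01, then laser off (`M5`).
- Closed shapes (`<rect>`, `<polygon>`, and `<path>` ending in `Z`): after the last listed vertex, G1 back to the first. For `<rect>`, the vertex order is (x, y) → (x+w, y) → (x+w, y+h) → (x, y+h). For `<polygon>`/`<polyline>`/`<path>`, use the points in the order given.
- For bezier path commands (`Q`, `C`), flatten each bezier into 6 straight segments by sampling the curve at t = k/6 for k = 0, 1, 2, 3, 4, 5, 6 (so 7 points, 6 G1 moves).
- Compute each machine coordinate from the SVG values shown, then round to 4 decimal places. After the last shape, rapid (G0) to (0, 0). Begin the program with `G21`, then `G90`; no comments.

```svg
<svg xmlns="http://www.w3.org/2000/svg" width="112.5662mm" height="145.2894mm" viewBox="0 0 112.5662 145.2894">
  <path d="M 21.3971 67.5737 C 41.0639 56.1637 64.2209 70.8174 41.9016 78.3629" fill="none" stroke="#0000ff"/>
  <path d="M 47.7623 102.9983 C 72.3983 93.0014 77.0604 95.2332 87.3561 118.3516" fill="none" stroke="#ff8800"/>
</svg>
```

Since the viewBox matches the mm dimensions, user units are millimetres directly. The only transform is the Y-flip y_m = 145.2894 − y_svg.

Shape 1 is a cubic bezier drawn with `<path>`. Its stroke #0000ff means engrave at S189, F3578. After flipping Y the toolpath is (21.3971,77.7157) → (31.2947,81.4023) → (40.4137,81.6664) → (47.3941,79.4294) → (50.8757,75.6128) → (49.4983,71.1380) → (41.9016,66.9265).

Shape 2 is a cubic bezier drawn with `<path>`. Its stroke #ff8800 means cut at S722, F1328. After flipping Y the toolpath is (47.7623,42.2911) → (58.5344,46.2304) → (66.6888,47.8911) → (72.9368,47.0327) → (77.9898,43.4147) → (82.5592,36.7965) → (87.3561,26.9378).

G21
G90
G0 X21.3971 Y77.7157
M3 S189
G01 X31.2947 Y81.4023 F3578
G01 X40.4137 Y81.6664 F3578
G01 X47.3941 Y79.4294 F3578
G01 X50.8757 Y75.6128 F3578
G01 X49.4983 Y71.1380 F3578
G01 X41.9016 Y66.9265 F3578
M5
G0 X47.7623 Y42.2911
M3 S722
G01 X58.5344 Y46.2304 F1328
G01 X66.6888 Y47.8911 F1328
G01 X72.9368 Y47.0327 F1328
G01 X77.9898 Y43.4147 F1328
G01 X82.5592 Y36.7965 F1328
G01 X87.3561 Y26.9378 F1328
M5
G0 X0.0000 Y0.0000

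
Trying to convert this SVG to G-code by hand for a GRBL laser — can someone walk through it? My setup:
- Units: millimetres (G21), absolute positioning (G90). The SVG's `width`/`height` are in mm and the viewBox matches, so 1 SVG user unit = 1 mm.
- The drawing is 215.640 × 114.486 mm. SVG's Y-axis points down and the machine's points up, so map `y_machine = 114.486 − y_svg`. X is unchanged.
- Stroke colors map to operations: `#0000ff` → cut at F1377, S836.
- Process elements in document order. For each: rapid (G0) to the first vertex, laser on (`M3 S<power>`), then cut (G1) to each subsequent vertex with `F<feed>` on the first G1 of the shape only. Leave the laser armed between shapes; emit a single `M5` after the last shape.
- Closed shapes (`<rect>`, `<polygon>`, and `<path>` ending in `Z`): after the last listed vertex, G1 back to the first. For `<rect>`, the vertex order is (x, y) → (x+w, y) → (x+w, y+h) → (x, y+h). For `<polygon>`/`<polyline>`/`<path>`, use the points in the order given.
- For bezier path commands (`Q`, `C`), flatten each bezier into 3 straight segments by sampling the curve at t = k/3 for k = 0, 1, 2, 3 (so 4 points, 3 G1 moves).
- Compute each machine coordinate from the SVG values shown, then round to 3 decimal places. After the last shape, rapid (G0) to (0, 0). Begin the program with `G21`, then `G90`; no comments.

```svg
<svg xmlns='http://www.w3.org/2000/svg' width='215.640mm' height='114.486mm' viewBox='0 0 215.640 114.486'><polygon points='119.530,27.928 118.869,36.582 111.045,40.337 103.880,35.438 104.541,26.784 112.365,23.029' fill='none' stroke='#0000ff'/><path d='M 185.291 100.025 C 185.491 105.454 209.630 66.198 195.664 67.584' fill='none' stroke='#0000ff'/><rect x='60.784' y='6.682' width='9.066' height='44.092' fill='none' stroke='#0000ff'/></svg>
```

viewBox `0 0 215.640 114.486` with mm width/height → 1 unit = 1 mm. Flip: y_m = 114.486 − y_svg.

**Shape 1** — `<polygon>` regular polygon, stroke `#0000ff` → cut (S836, F1377). Machine vertices: (119.530,86.558) → (118.869,77.904) → (111.045,74.149) → (103.880,79.048) → (104.541,87.702) → (112.365,91.457) → (119.530,86.558). Closed: final G1 returns to the first vertex.

**Shape 2** — `<path>` cubic bezier, stroke `#0000ff` → cut (S836, F1377). Control points (SVG): P0=(185.291,100.025), P1=(185.491,105.454), P2=(209.630,66.198), P3=(195.664,67.584); sampled at t=k/3. Machine vertices: (185.291,14.461) → (191.173,20.767) → (199.226,37.901) → (195.664,46.902). Open path.

**Shape 3** — `<rect>` rectangle, stroke `#0000ff` → cut (S836, F1377). Machine vertices: (60.784,107.804) → (69.850,107.804) → (69.850,63.712) → (60.784,63.712) → (60.784,107.804). Closed: final G1 returns to the first vertex.

G21
G90
G0 X119.530 Y86.558
M3 S836
G1 X118.869 Y77.904 F1377
G1 X111.045 Y74.149
G1 X103.880 Y79.048
G1 X104.541 Y87.702
G1 X112.365 Y91.457
G1 X119.530 Y86.558
G0 X185.291 Y14.461
M3 S836
G1 X191.173 Y20.767 F1377
G1 X199.226 Y37.901
G1 X195.664 Y46.902
G0 X60.784 Y107.804
M3 S836
G1 X69.850 Y107.804 F1377
G1 X69.850 Y63.712
G1 X60.784 Y63.712
G1 X60.784 Y107.804
M5
G0 X0.000 Y0.000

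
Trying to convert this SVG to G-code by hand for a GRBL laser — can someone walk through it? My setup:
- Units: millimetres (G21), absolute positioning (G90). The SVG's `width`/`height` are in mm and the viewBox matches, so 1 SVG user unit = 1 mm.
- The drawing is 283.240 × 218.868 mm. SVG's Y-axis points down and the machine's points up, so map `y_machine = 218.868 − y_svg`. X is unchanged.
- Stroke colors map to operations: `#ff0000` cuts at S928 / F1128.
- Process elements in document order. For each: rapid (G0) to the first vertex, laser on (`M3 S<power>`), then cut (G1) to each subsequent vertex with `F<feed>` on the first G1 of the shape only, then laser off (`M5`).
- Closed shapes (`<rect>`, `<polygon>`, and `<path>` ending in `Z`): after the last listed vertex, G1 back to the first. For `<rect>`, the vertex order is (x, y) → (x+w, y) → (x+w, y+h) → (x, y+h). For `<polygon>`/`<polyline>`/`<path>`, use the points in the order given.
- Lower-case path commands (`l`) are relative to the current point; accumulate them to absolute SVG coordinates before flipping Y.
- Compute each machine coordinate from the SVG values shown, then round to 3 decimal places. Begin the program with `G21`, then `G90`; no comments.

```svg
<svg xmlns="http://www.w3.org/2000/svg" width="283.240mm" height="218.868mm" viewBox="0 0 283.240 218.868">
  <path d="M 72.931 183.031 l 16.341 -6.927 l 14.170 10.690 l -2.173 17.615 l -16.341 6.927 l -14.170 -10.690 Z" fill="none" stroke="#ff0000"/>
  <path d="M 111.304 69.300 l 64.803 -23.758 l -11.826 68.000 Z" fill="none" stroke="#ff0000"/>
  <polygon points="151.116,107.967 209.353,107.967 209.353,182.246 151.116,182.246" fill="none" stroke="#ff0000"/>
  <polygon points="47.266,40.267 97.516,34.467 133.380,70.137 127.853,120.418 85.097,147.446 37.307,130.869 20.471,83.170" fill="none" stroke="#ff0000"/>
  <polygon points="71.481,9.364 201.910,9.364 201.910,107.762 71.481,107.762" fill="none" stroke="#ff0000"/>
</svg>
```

G21
G90
G0 X72.931 Y35.837
M3 S928
G1 X89.272 Y42.764 F1128
G1 X103.442 Y32.074
G1 X101.269 Y14.459
G1 X84.928 Y7.532
G1 X70.758 Y18.222
G1 X72.931 Y35.837
M5
G0 X111.304 Y149.568
M3 S928
G1 X176.107 Y173.326 F1128
G1 X164.281 Y105.326
G1 X111.304 Y149.568
M5
G0 X151.116 Y110.901
M3 S928
G1 X209.353 Y110.901 F1128
G1 X209.353 Y36.622
G1 X151.116 Y36.622
G1 X151.116 Y110.901
M5
G0 X47.266 Y178.601
M3 S928
G1 X97.516 Y184.401 F1128
G1 X133.380 Y148.731
G1 X127.853 Y98.450
G1 X85.097 Y71.422
G1 X37.307 Y87.999
G1 X20.471 Y135.698
G1 X47.266 Y178.601
M5
G0 X71.481 Y209.504
M3 S928
G1 X201.910 Y209.504 F1128
G1 X201.910 Y111.106
G1 X71.481 Y111.106
G1 X71.481 Y209.504
M5

1 u = 1 mm; y_m = 218.868 − y.

[1] `<path>` regular polygon, #ff0000→cut S928 F1128: (72.931,35.837) → (89.272,42.764) → (103.442,32.074) → (101.269,14.459) → (84.928,7.532) → (70.758,18.222) → (72.931,35.837) (closed)

[2] `<path>` regular polygon, #ff0000→cut S928 F1128: (111.304,149.568) → (176.107,173.326) → (164.281,105.326) → (111.304,149.568) (closed)

[3] `<polygon>` rectangle, #ff0000→cut S928 F1128: (151.116,110.901) → (209.353,110.901) → (209.353,36.622) → (151.116,36.622) → (151.116,110.901) (closed)

[4] `<polygon>` regular polygon, #ff0000→cut S928 F1128: (47.266,178.601) → (97.516,184.401) → (133.380,148.731) → (127.853,98.450) → (85.097,71.422) → (37.307,87.999) → (20.471,135.698) → (47.266,178.601) (closed)

[5] `<polygon>` rectangle, #ff0000→cut S928 F1128: (71.481,209.504) → (201.910,209.504) → (201.910,111.106) → (71.481,111.106) → (71.481,209.504) (closed)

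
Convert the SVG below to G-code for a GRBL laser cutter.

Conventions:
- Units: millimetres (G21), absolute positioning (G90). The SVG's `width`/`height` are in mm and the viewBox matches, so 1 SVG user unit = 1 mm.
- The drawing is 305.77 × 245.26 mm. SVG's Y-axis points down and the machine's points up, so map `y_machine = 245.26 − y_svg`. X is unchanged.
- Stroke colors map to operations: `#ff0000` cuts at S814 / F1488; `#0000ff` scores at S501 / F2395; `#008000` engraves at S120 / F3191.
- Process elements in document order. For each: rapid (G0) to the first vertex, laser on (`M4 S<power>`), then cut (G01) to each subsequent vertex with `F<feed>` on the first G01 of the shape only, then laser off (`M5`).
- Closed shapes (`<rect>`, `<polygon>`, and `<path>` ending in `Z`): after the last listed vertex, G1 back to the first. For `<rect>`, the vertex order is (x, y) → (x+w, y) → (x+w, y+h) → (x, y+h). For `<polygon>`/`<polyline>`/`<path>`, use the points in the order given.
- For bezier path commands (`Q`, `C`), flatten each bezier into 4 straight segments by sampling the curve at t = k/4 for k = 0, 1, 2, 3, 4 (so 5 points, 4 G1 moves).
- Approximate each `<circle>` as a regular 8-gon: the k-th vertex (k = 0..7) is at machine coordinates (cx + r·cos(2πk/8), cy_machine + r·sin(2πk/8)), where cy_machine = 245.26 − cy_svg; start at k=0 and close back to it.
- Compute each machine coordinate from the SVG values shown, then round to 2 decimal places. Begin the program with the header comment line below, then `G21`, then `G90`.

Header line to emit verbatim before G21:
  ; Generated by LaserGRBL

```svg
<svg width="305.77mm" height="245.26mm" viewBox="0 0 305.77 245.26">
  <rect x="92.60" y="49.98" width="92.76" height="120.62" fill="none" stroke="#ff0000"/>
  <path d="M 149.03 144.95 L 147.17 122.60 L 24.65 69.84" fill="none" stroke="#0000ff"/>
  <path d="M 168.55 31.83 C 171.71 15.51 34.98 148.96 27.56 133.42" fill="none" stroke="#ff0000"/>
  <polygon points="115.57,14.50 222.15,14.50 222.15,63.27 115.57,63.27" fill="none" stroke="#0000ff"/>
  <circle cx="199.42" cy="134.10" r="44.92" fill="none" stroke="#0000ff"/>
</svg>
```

viewBox `0 0 305.77 245.26` with mm width/height → 1 unit = 1 mm. Flip: y_m = 245.26 − y_svg.

**Shape 1** — `<rect>` rectangle, stroke `#ff0000` → cut (S814, F1488). Machine vertices: (92.60,195.28) → (185.36,195.28) → (185.36,74.66) → (92.60,74.66) → (92.60,195.28). Closed: final G1 returns to the first vertex.

**Shape 2** — `<path>` open polyline, stroke `#0000ff` → score (S501, F2395). Machine vertices: (149.03,100.31) → (147.17,122.66) → (24.65,175.42). Open path.

**Shape 3** — `<path>` cubic bezier, stroke `#ff0000` → cut (S814, F1488). Control points (SVG): P0=(168.55,31.83), P1=(171.71,15.51), P2=(34.98,148.96), P3=(27.56,133.42); sampled at t=k/4. Machine vertices: (168.55,213.43) → (148.90,202.26) → (102.02,162.93) → (53.16,123.45) → (27.56,111.84). Open path.

**Shape 4** — `<polygon>` rectangle, stroke `#0000ff` → score (S501, F2395). Machine vertices: (115.57,230.76) → (222.15,230.76) → (222.15,181.99) → (115.57,181.99) → (115.57,230.76). Closed: final G1 returns to the first vertex.

**Shape 5** — `<circle>` circle, stroke `#0000ff` → score (S501, F2395). Machine vertices: (244.34,111.16) → (231.18,142.92) → (199.42,156.08) → (167.66,142.92) → (154.50,111.16) → (167.66,79.40) → (199.42,66.24) → (231.18,79.40) → (244.34,111.16). Closed: final G1 returns to the first vertex.

; Generated by LaserGRBL
G21
G90
G0 X92.60 Y195.28
M4 S814
G01 X185.36 Y195.28 F1488
G01 X185.36 Y74.66
G01 X92.60 Y74.66
G01 X92.60 Y195.28
M5
G0 X149.03 Y100.31
M4 S501
G01 X147.17 Y122.66 F2395
G01 X24.65 Y175.42
M5
G0 X168.55 Y213.43
M4 S814
G01 X148.90 Y202.26 F1488
G01 X102.02 Y162.93
G01 X53.16 Y123.45
G01 X27.56 Y111.84
M5
G0 X115.57 Y230.76
M4 S501
G01 X222.15 Y230.76 F2395
G01 X222.15 Y181.99
G01 X115.57 Y181.99
G01 X115.57 Y230.76
M5
G0 X244.34 Y111.16
M4 S501
G01 X231.18 Y142.92 F2395
G01 X199.42 Y156.08
G01 X167.66 Y142.92
G01 X154.50 Y111.16
G01 X167.66 Y79.40
G01 X199.42 Y66.24
G01 X231.18 Y79.40
G01 X244.34 Y111.16
M5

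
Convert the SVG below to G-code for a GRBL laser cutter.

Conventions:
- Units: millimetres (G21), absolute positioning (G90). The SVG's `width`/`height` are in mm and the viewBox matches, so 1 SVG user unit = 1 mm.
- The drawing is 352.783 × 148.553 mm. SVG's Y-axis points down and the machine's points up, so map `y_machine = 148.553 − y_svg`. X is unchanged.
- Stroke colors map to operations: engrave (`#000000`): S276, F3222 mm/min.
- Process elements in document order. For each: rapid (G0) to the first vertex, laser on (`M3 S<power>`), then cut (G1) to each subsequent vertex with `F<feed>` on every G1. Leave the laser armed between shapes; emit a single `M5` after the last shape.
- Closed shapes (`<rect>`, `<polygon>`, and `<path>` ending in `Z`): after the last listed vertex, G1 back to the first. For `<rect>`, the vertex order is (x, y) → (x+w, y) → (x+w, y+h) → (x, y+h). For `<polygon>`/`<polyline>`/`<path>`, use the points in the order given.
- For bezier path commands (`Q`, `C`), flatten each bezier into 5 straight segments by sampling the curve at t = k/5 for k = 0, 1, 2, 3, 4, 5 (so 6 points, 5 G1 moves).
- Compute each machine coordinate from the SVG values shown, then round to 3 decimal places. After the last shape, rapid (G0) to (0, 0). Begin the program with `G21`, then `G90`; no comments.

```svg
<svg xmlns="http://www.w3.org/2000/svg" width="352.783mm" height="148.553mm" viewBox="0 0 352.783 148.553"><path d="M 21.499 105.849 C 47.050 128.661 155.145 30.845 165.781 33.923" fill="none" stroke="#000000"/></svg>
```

Since the viewBox matches the mm dimensions, user units are millimetres directly. The only transform is the Y-flip y_m = 148.553 − y_svg.

Shape 1 is a cubic bezier drawn with `<path>`. Its stroke #000000 means engrave at S276, F3222. After flipping Y the toolpath is (21.499,42.704) → (45.295,41.720) → (80.261,59.054) → (117.758,84.072) → (149.144,106.142) → (165.781,114.630).

G21
G90
G0 X21.499 Y42.704
M3 S276
G1 X45.295 Y41.720 F3222
G1 X80.261 Y59.054 F3222
G1 X117.758 Y84.072 F3222
G1 X149.144 Y106.142 F3222
G1 X165.781 Y114.630 F3222
M5
G0 X0.000 Y0.000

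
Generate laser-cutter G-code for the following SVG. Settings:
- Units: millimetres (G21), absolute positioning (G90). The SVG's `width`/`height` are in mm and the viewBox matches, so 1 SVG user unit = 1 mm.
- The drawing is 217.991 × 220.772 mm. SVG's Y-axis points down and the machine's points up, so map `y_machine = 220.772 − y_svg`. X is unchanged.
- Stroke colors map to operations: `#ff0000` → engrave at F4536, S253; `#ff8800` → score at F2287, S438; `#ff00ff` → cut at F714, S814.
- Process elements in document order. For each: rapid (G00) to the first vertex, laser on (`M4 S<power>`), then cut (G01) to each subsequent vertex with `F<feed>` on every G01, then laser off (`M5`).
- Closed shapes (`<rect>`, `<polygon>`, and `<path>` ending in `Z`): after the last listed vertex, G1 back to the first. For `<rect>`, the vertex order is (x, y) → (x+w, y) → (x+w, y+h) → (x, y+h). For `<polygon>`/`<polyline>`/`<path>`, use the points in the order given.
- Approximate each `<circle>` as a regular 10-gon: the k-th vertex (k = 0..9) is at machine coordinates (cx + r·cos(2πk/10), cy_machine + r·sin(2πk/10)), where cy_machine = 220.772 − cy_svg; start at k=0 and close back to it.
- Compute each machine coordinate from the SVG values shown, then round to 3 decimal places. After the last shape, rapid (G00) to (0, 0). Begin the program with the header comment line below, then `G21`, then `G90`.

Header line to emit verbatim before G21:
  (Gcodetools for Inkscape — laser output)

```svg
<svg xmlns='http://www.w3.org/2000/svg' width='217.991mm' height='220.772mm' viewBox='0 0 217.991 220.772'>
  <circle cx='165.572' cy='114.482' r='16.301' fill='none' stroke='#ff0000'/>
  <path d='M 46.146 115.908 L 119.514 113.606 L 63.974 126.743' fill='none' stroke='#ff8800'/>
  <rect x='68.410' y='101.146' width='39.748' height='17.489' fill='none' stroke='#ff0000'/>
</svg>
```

1 u = 1 mm; y_m = 220.772 − y.

[1] `<circle>` circle, #ff0000→engrave S253 F4536: (181.873,106.290) → (178.760,115.871) → (170.609,121.793) → (160.535,121.793) → (152.384,115.871) → (149.271,106.290) → (152.384,96.709) → (160.535,90.787) → (170.609,90.787) → (178.760,96.709) → (181.873,106.290) (closed)

[2] `<path>` open polyline, #ff8800→score S438 F2287: (46.146,104.864) → (119.514,107.166) → (63.974,94.029)

[3] `<rect>` rectangle, #ff0000→engrave S253 F4536: (68.410,119.626) → (108.158,119.626) → (108.158,102.137) → (68.410,102.137) → (68.410,119.626) (closed)

(Gcodetools for Inkscape — laser output)
G21
G90
G00 X181.873 Y106.290
M4 S253
G01 X178.760 Y115.871 F4536
G01 X170.609 Y121.793 F4536
G01 X160.535 Y121.793 F4536
G01 X152.384 Y115.871 F4536
G01 X149.271 Y106.290 F4536
G01 X152.384 Y96.709 F4536
G01 X160.535 Y90.787 F4536
G01 X170.609 Y90.787 F4536
G01 X178.760 Y96.709 F4536
G01 X181.873 Y106.290 F4536
M5
G00 X46.146 Y104.864
M4 S438
G01 X119.514 Y107.166 F2287
G01 X63.974 Y94.029 F2287
M5
G00 X68.410 Y119.626
M4 S253
G01 X108.158 Y119.626 F4536
G01 X108.158 Y102.137 F4536
G01 X68.410 Y102.137 F4536
G01 X68.410 Y119.626 F4536
M5
G00 X0.000 Y0.000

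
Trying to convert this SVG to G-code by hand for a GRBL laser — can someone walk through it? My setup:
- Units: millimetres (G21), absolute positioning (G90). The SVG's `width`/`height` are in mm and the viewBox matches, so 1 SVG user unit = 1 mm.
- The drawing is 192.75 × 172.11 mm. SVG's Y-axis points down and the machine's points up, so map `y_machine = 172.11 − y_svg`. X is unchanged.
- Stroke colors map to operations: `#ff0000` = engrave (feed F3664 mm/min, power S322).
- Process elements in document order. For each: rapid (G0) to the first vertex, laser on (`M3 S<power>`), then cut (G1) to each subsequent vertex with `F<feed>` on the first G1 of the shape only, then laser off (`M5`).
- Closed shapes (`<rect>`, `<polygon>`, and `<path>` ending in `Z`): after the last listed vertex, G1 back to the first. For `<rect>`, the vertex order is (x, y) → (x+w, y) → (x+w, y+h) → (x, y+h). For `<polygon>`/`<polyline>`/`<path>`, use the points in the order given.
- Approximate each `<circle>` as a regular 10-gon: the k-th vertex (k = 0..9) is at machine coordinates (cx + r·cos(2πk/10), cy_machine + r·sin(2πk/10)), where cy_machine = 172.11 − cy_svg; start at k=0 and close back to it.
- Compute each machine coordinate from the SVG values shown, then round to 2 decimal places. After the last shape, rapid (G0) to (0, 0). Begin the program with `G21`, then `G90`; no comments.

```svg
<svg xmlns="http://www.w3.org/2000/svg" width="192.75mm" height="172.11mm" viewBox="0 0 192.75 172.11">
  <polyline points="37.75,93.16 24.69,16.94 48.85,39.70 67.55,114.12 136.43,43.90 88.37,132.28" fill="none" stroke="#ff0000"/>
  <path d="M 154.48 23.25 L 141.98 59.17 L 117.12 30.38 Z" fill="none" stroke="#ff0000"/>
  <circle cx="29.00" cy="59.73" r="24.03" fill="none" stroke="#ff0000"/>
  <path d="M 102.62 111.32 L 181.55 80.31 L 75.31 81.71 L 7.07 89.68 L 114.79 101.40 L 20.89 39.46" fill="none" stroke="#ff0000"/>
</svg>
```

viewBox `0 0 192.75 172.11` with mm width/height → 1 unit = 1 mm. Flip: y_m = 172.11 − y_svg.

**Shape 1** — `<polyline>` open polyline, stroke `#ff0000` → engrave (S322, F3664). Machine vertices: (37.75,78.95) → (24.69,155.17) → (48.85,132.41) → (67.55,57.99) → (136.43,128.21) → (88.37,39.83). Open path.

**Shape 2** — `<path>` regular polygon, stroke `#ff0000` → engrave (S322, F3664). Machine vertices: (154.48,148.86) → (141.98,112.94) → (117.12,141.73) → (154.48,148.86). Closed: final G1 returns to the first vertex.

**Shape 3** — `<circle>` circle, stroke `#ff0000` → engrave (S322, F3664). Machine vertices: (53.03,112.38) → (48.44,126.50) → (36.43,135.23) → (21.57,135.23) → (9.56,126.50) → (4.97,112.38) → (9.56,98.26) → (21.57,89.53) → (36.43,89.53) → (48.44,98.26) → (53.03,112.38). Closed: final G1 returns to the first vertex.

**Shape 4** — `<path>` open polyline, stroke `#ff0000` → engrave (S322, F3664). Machine vertices: (102.62,60.79) → (181.55,91.80) → (75.31,90.40) → (7.07,82.43) → (114.79,70.71) → (20.89,132.65). Open path.

G21
G90
G0 X37.75 Y78.95
M3 S322
G1 X24.69 Y155.17 F3664
G1 X48.85 Y132.41
G1 X67.55 Y57.99
G1 X136.43 Y128.21
G1 X88.37 Y39.83
M5
G0 X154.48 Y148.86
M3 S322
G1 X141.98 Y112.94 F3664
G1 X117.12 Y141.73
G1 X154.48 Y148.86
M5
G0 X53.03 Y112.38
M3 S322
G1 X48.44 Y126.50 F3664
G1 X36.43 Y135.23
G1 X21.57 Y135.23
G1 X9.56 Y126.50
G1 X4.97 Y112.38
G1 X9.56 Y98.26
G1 X21.57 Y89.53
G1 X36.43 Y89.53
G1 X48.44 Y98.26
G1 X53.03 Y112.38
M5
G0 X102.62 Y60.79
M3 S322
G1 X181.55 Y91.80 F3664
G1 X75.31 Y90.40
G1 X7.07 Y82.43
G1 X114.79 Y70.71
G1 X20.89 Y132.65
M5
G0 X0.00 Y0.00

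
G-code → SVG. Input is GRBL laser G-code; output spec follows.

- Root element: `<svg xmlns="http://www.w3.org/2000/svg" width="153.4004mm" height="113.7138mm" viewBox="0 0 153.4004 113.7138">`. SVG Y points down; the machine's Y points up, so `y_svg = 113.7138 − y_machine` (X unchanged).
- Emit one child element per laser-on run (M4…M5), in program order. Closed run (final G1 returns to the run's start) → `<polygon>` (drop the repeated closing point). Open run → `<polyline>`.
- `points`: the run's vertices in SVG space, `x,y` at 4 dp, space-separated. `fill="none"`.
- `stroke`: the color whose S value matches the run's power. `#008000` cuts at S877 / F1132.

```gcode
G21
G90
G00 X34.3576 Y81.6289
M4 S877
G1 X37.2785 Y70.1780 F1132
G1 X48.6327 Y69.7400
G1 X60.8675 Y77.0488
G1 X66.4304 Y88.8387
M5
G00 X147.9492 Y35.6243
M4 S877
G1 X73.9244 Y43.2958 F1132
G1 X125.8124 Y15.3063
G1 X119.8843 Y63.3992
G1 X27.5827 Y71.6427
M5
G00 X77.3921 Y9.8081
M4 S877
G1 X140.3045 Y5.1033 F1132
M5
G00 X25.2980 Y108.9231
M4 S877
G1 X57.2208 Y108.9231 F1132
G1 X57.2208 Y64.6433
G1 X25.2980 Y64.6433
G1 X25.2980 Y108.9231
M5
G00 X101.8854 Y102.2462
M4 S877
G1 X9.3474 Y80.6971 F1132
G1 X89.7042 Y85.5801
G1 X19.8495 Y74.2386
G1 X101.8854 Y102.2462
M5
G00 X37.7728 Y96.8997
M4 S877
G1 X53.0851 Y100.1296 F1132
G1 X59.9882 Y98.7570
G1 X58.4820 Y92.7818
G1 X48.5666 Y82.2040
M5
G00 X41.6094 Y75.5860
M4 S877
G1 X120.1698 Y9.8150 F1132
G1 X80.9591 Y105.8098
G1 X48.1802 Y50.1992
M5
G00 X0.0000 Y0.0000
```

Each laser-on run becomes one SVG element. Flip Y back into SVG space with y_svg = 113.7138 − y_machine. Every run uses S877, so all elements get stroke `#008000` (cut).

Run 1: The run is open, so emit a `<polyline>` with points (Y-flipped): 34.3576,32.0849 37.2785,43.5358 48.6327,43.9738 60.8675,36.6650 66.4304,24.8751.

Run 2: The run is open, so emit a `<polyline>` with points (Y-flipped): 147.9492,78.0895 73.9244,70.4180 125.8124,98.4075 119.8843,50.3146 27.5827,42.0711.

Run 3: The run is open, so emit a `<polyline>` with points (Y-flipped): 77.3921,103.9057 140.3045,108.6105.

Run 4: The run returns to its start, so emit a `<polygon>` with points (Y-flipped): 25.2980,4.7907 57.2208,4.7907 57.2208,49.0705 25.2980,49.0705.

Run 5: The run returns to its start, so emit a `<polygon>` with points (Y-flipped): 101.8854,11.4676 9.3474,33.0167 89.7042,28.1337 19.8495,39.4752.

Run 6: The run is open, so emit a `<polyline>` with points (Y-flipped): 37.7728,16.8141 53.0851,13.5842 59.9882,14.9568 58.4820,20.9320 48.5666,31.5098.

Run 7: The run is open, so emit a `<polyline>` with points (Y-flipped): 41.6094,38.1278 120.1698,103.8988 80.9591,7.9040 48.1802,63.5146.

<svg xmlns="http://www.w3.org/2000/svg" width="153.4004mm" height="113.7138mm" viewBox="0 0 153.4004 113.7138">
  <polyline points="34.3576,32.0849 37.2785,43.5358 48.6327,43.9738 60.8675,36.6650 66.4304,24.8751" fill="none" stroke="#008000"/>
  <polyline points="147.9492,78.0895 73.9244,70.4180 125.8124,98.4075 119.8843,50.3146 27.5827,42.0711" fill="none" stroke="#008000"/>
  <polyline points="77.3921,103.9057 140.3045,108.6105" fill="none" stroke="#008000"/>
  <polygon points="25.2980,4.7907 57.2208,4.7907 57.2208,49.0705 25.2980,49.0705" fill="none" stroke="#008000"/>
  <polygon points="101.8854,11.4676 9.3474,33.0167 89.7042,28.1337 19.8495,39.4752" fill="none" stroke="#008000"/>
  <polyline points="37.7728,16.8141 53.0851,13.5842 59.9882,14.9568 58.4820,20.9320 48.5666,31.5098" fill="none" stroke="#008000"/>
  <polyline points="41.6094,38.1278 120.1698,103.8988 80.9591,7.9040 48.1802,63.5146" fill="none" stroke="#008000"/>
</svg>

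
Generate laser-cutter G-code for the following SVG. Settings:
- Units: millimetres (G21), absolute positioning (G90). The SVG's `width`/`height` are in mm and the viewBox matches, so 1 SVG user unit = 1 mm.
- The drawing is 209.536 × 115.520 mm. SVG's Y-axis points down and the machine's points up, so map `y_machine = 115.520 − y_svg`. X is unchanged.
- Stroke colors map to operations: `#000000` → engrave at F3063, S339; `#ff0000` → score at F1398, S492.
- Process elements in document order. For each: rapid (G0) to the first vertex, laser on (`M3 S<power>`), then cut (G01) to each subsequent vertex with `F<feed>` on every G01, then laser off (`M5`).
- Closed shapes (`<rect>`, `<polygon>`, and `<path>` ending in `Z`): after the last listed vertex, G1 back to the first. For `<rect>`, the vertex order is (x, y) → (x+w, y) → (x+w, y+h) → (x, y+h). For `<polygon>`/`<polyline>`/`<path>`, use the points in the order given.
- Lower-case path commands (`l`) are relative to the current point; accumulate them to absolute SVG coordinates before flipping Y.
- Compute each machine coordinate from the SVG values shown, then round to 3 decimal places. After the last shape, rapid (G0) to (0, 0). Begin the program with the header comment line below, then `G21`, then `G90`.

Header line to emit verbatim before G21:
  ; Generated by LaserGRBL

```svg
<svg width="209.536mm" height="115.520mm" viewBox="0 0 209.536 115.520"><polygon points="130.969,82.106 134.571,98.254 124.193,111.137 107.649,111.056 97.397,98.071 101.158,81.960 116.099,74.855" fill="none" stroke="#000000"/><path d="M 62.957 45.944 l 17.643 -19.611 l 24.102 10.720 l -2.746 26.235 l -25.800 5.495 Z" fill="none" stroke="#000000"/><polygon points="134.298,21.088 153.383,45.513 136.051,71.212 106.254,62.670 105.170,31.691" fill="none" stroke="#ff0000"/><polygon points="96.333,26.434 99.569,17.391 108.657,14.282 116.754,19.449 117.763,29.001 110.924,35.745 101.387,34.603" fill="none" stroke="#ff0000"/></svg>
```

viewBox `0 0 209.536 115.520` with mm width/height → 1 unit = 1 mm. Flip: y_m = 115.520 − y_svg.

**Shape 1** — `<polygon>` regular polygon, stroke `#000000` → engrave (S339, F3063). Machine vertices: (130.969,33.414) → (134.571,17.266) → (124.193,4.383) → (107.649,4.464) → (97.397,17.449) → (101.158,33.560) → (116.099,40.665) → (130.969,33.414). Closed: final G1 returns to the first vertex.

**Shape 2** — `<path>` regular polygon, stroke `#000000` → engrave (S339, F3063). Machine vertices: (62.957,69.576) → (80.600,89.187) → (104.702,78.467) → (101.956,52.232) → (76.156,46.737) → (62.957,69.576). Closed: final G1 returns to the first vertex.

**Shape 3** — `<polygon>` regular polygon, stroke `#ff0000` → score (S492, F1398). Machine vertices: (134.298,94.432) → (153.383,70.007) → (136.051,44.308) → (106.254,52.850) → (105.170,83.829) → (134.298,94.432). Closed: final G1 returns to the first vertex.

**Shape 4** — `<polygon>` regular polygon, stroke `#ff0000` → score (S492, F1398). Machine vertices: (96.333,89.086) → (99.569,98.129) → (108.657,101.238) → (116.754,96.071) → (117.763,86.519) → (110.924,79.775) → (101.387,80.917) → (96.333,89.086). Closed: final G1 returns to the first vertex.

; Generated by LaserGRBL
G21
G90
G0 X130.969 Y33.414
M3 S339
G01 X134.571 Y17.266 F3063
G01 X124.193 Y4.383 F3063
G01 X107.649 Y4.464 F3063
G01 X97.397 Y17.449 F3063
G01 X101.158 Y33.560 F3063
G01 X116.099 Y40.665 F3063
G01 X130.969 Y33.414 F3063
M5
G0 X62.957 Y69.576
M3 S339
G01 X80.600 Y89.187 F3063
G01 X104.702 Y78.467 F3063
G01 X101.956 Y52.232 F3063
G01 X76.156 Y46.737 F3063
G01 X62.957 Y69.576 F3063
M5
G0 X134.298 Y94.432
M3 S492
G01 X153.383 Y70.007 F1398
G01 X136.051 Y44.308 F1398
G01 X106.254 Y52.850 F1398
G01 X105.170 Y83.829 F1398
G01 X134.298 Y94.432 F1398
M5
G0 X96.333 Y89.086
M3 S492
G01 X99.569 Y98.129 F1398
G01 X108.657 Y101.238 F1398
G01 X116.754 Y96.071 F1398
G01 X117.763 Y86.519 F1398
G01 X110.924 Y79.775 F1398
G01 X101.387 Y80.917 F1398
G01 X96.333 Y89.086 F1398
M5
G0 X0.000 Y0.000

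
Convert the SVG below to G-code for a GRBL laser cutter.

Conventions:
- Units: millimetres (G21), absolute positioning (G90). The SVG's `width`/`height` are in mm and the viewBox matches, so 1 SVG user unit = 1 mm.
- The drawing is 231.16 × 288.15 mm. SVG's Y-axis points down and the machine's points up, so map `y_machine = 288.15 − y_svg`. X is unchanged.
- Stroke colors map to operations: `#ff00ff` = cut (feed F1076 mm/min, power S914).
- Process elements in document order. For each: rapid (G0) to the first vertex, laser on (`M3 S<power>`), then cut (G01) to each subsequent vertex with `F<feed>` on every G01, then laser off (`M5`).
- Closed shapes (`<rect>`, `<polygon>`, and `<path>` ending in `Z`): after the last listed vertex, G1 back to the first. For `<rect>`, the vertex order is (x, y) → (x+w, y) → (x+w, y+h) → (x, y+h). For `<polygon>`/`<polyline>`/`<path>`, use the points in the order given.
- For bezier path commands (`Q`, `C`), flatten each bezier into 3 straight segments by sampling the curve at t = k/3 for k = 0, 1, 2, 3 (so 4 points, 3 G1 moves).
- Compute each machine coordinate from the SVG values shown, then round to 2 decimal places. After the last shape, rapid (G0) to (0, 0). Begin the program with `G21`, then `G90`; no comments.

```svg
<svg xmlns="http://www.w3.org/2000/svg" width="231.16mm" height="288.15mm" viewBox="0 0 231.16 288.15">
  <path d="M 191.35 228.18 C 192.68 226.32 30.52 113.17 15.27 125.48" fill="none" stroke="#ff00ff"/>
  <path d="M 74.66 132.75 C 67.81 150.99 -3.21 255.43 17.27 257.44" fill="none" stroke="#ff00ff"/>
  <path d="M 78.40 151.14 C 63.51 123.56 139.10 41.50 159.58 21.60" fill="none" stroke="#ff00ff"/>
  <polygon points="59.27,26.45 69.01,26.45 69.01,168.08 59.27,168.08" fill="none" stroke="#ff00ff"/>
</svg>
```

1 u = 1 mm; y_m = 288.15 − y.

[1] `<path>` cubic bezier, #ff00ff→cut S914 F1076: (191.35,59.97) → (149.68,90.16) → (67.99,141.93) → (15.27,162.67)

[2] `<path>` cubic bezier, #ff00ff→cut S914 F1076: (74.66,155.40) → (52.19,115.41) → (21.52,59.88) → (17.27,30.71)

[3] `<path>` cubic bezier, #ff00ff→cut S914 F1076: (78.40,137.01) → (88.28,178.43) → (126.12,230.25) → (159.58,266.55)

[4] `<polygon>` rectangle, #ff00ff→cut S914 F1076: (59.27,261.70) → (69.01,261.70) → (69.01,120.07) → (59.27,120.07) → (59.27,261.70) (closed)

G21
G90
G0 X191.35 Y59.97
M3 S914
G01 X149.68 Y90.16 F1076
G01 X67.99 Y141.93 F1076
G01 X15.27 Y162.67 F1076
M5
G0 X74.66 Y155.40
M3 S914
G01 X52.19 Y115.41 F1076
G01 X21.52 Y59.88 F1076
G01 X17.27 Y30.71 F1076
M5
G0 X78.40 Y137.01
M3 S914
G01 X88.28 Y178.43 F1076
G01 X126.12 Y230.25 F1076
G01 X159.58 Y266.55 F1076
M5
G0 X59.27 Y261.70
M3 S914
G01 X69.01 Y261.70 F1076
G01 X69.01 Y120.07 F1076
G01 X59.27 Y120.07 F1076
G01 X59.27 Y261.70 F1076
M5
G0 X0.00 Y0.00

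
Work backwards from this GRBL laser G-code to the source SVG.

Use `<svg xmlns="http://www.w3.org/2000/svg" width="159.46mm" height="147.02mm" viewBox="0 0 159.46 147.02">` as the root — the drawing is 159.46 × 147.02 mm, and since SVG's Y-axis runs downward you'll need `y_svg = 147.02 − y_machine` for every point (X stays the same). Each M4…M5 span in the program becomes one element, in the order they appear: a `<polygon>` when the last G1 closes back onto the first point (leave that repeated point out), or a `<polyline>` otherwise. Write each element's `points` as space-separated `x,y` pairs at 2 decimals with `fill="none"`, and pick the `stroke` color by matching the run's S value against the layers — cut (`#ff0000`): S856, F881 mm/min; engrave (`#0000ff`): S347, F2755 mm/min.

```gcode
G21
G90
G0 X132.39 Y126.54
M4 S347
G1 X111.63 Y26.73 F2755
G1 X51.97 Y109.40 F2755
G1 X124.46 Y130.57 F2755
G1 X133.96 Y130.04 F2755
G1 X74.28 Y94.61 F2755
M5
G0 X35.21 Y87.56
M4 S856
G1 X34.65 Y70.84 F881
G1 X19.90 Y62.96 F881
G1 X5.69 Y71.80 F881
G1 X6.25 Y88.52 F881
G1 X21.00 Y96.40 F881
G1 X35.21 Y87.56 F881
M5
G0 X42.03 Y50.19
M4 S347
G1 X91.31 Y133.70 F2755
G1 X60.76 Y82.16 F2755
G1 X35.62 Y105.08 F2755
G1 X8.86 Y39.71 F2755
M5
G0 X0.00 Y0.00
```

<svg xmlns="http://www.w3.org/2000/svg" width="159.46mm" height="147.02mm" viewBox="0 0 159.46 147.02">
  <polyline points="132.39,20.48 111.63,120.29 51.97,37.62 124.46,16.45 133.96,16.98 74.28,52.41" fill="none" stroke="#0000ff"/>
  <polygon points="35.21,59.46 34.65,76.18 19.90,84.06 5.69,75.22 6.25,58.50 21.00,50.62" fill="none" stroke="#ff0000"/>
  <polyline points="42.03,96.83 91.31,13.32 60.76,64.86 35.62,41.94 8.86,107.31" fill="none" stroke="#0000ff"/>
</svg>

Each laser-on run becomes one SVG element. Flip Y back into SVG space with y_svg = 147.02 − y_machine.

Run 1: S347 ⇒ engrave layer `#0000ff`. The run is open, so emit a `<polyline>` with points (Y-flipped): 132.39,20.48 111.63,120.29 51.97,37.62 124.46,16.45 133.96,16.98 74.28,52.41.

Run 2: power S856 maps to stroke `#ff0000` (cut). The run returns to its start, so emit a `<polygon>` with points (Y-flipped): 35.21,59.46 34.65,76.18 19.90,84.06 5.69,75.22 6.25,58.50 21.00,50.62.

Run 3: power S347 maps to stroke `#0000ff` (engrave). The run is open, so emit a `<polyline>` with points (Y-flipped): 42.03,96.83 91.31,13.32 60.76,64.86 35.62,41.94 8.86,107.31.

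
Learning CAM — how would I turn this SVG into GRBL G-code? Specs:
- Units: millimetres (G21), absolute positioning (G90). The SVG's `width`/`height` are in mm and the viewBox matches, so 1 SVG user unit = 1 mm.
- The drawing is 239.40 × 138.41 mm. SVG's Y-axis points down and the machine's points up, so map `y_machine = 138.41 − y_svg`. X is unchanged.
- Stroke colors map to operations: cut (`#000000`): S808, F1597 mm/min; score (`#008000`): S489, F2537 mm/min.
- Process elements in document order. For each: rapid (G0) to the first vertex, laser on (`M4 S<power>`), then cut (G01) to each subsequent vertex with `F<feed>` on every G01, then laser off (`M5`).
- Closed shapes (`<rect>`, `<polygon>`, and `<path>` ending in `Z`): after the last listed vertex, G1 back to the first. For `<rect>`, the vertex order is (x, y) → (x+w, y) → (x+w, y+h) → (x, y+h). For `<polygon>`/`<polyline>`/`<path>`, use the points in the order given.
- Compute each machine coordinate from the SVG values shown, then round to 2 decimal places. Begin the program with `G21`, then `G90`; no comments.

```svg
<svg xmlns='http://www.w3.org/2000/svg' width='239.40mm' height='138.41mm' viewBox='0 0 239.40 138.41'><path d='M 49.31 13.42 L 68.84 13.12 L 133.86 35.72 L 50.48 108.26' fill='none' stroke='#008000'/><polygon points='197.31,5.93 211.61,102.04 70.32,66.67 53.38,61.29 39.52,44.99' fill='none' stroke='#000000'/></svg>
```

viewBox `0 0 239.40 138.41` with mm width/height → 1 unit = 1 mm. Flip: y_m = 138.41 − y_svg.

**Shape 1** — `<path>` open polyline, stroke `#008000` → score (S489, F2537). Machine vertices: (49.31,124.99) → (68.84,125.29) → (133.86,102.69) → (50.48,30.15). Open path.

**Shape 2** — `<polygon>` closed polygon, stroke `#000000` → cut (S808, F1597). Machine vertices: (197.31,132.48) → (211.61,36.37) → (70.32,71.74) → (53.38,77.12) → (39.52,93.42) → (197.31,132.48). Closed: final G1 returns to the first vertex.

G21
G90
G0 X49.31 Y124.99
M4 S489
G01 X68.84 Y125.29 F2537
G01 X133.86 Y102.69 F2537
G01 X50.48 Y30.15 F2537
M5
G0 X197.31 Y132.48
M4 S808
G01 X211.61 Y36.37 F1597
G01 X70.32 Y71.74 F1597
G01 X53.38 Y77.12 F1597
G01 X39.52 Y93.42 F1597
G01 X197.31 Y132.48 F1597
M5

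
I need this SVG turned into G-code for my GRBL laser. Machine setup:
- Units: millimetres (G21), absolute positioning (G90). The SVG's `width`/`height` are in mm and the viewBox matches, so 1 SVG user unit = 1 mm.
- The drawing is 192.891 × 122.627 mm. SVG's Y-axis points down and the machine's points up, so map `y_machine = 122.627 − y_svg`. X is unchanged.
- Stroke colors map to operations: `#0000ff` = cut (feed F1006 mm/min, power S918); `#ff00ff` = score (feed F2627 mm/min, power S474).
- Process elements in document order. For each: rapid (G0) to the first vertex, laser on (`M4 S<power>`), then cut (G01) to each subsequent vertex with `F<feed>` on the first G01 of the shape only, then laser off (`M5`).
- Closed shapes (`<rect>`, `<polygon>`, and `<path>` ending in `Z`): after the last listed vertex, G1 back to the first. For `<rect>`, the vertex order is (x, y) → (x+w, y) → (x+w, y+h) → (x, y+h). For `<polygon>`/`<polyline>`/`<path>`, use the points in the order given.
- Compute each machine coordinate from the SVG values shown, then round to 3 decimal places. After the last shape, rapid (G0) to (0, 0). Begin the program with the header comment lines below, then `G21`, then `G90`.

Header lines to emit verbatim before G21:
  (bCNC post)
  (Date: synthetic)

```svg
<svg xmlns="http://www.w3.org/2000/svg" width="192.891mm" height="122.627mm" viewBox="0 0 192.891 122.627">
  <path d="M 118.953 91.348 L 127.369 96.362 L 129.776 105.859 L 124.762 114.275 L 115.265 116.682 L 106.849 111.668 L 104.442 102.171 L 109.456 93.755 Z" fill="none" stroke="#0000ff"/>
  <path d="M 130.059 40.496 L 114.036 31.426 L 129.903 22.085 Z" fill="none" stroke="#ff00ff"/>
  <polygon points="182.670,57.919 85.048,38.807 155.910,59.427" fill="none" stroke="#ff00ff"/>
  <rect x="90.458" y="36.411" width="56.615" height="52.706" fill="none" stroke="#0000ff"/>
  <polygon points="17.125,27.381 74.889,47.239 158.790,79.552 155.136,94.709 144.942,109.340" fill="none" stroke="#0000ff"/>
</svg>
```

(bCNC post)
(Date: synthetic)
G21
G90
G0 X118.953 Y31.279
M4 S918
G01 X127.369 Y26.265 F1006
G01 X129.776 Y16.768
G01 X124.762 Y8.352
G01 X115.265 Y5.945
G01 X106.849 Y10.959
G01 X104.442 Y20.456
G01 X109.456 Y28.872
G01 X118.953 Y31.279
M5
G0 X130.059 Y82.131
M4 S474
G01 X114.036 Y91.201 F2627
G01 X129.903 Y100.542
G01 X130.059 Y82.131
M5
G0 X182.670 Y64.708
M4 S474
G01 X85.048 Y83.820 F2627
G01 X155.910 Y63.200
G01 X182.670 Y64.708
M5
G0 X90.458 Y86.216
M4 S918
G01 X147.073 Y86.216 F1006
G01 X147.073 Y33.510
G01 X90.458 Y33.510
G01 X90.458 Y86.216
M5
G0 X17.125 Y95.246
M4 S918
G01 X74.889 Y75.388 F1006
G01 X158.790 Y43.075
G01 X155.136 Y27.918
G01 X144.942 Y13.287
G01 X17.125 Y95.246
M5
G0 X0.000 Y0.000

Since the viewBox matches the mm dimensions, user units are millimetres directly. The only transform is the Y-flip y_m = 122.627 − y_svg.

Shape 1 is a regular polygon drawn with `<path>`. Its stroke #0000ff means cut at S918, F1006. After flipping Y the toolpath is (118.953,31.279) → (127.369,26.265) → (129.776,16.768) → (124.762,8.352) → (115.265,5.945) → (106.849,10.959) → (104.442,20.456) → (109.456,28.872) → (118.953,31.279), returning to the start.

Shape 2 is a regular polygon drawn with `<path>`. Its stroke #ff00ff means score at S474, F2627. After flipping Y the toolpath is (130.059,82.131) → (114.036,91.201) → (129.903,100.542) → (130.059,82.131), returning to the start.

Shape 3 is a closed polygon drawn with `<polygon>`. Its stroke #ff00ff means score at S474, F2627. After flipping Y the toolpath is (182.670,64.708) → (85.048,83.820) → (155.910,63.200) → (182.670,64.708), returning to the start.

Shape 4 is a rectangle drawn with `<rect>`. Its stroke #0000ff means cut at S918, F1006. After flipping Y the toolpath is (90.458,86.216) → (147.073,86.216) → (147.073,33.510) → (90.458,33.510) → (90.458,86.216), returning to the start.

Shape 5 is a closed polygon drawn with `<polygon>`. Its stroke #0000ff means cut at S918, F1006. After flipping Y the toolpath is (17.125,95.246) → (74.889,75.388) → (158.790,43.075) → (155.136,27.918) → (144.942,13.287) → (17.125,95.246), returning to the start.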